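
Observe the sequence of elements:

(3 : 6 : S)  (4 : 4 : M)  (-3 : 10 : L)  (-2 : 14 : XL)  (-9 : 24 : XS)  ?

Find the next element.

First value — alternating steps +1, −7, +1, −7, …: 3, 4, -3, -2, -9 → -8.
Second value goes 6, 4, 10, 14, 24 → 38 (each term is the sum of the two before it).
Size — runs through clothing sizes XS→XL: S, M, L, XL, XS → S.
Combining the parts gives (-8 : 38 : S).

(-8 : 38 : S)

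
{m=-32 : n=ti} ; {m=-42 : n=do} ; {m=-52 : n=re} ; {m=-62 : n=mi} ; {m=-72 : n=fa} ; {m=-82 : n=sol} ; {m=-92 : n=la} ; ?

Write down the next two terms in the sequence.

{m=-102 : n=ti}, {m=-112 : n=do}

M: −10 each step, so -32, -42, -52, -62, -72, -82, -92 → -102 → -112.
N — runs through the solfège scale do→ti: ti, do, re, mi, fa, sol, la → ti → do.
Putting the parts together: {m=-102 : n=ti} and then {m=-112 : n=do}.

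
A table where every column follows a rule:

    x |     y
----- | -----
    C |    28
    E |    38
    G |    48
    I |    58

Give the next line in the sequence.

K  68

Column x — letters move forward 2 places in the alphabet: C, E, G, I → K.
Column y: +10 each step; 28, 38, 48, 58 → 68.
Combining the parts gives K  68.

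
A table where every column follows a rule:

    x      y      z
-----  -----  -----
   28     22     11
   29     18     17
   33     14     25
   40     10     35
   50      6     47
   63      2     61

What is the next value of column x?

Column x: 28, 29, 33, 40, 50, 63 → 79 (differences are 1, 4, 7, … (increasing by 3 each time)).

79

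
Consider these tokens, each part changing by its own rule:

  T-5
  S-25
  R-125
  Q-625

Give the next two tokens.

Letter: letters move back 1 place in the alphabet, so T, S, R, Q → P → O.
Second component: 5, 25, 125, 625 → 3125 → 15625 (×5 each step).
Putting the parts together: P-3125 and then O-15625.

P-3125, O-15625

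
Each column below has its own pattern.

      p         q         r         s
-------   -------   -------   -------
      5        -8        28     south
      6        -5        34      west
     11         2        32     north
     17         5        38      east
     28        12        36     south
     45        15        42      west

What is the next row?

Column p goes 5, 6, 11, 17, 28, 45 → 73 (each term is the sum of the two before it).
Column q: alternating steps +3, +7, +3, +7, …, so -8, -5, 2, 5, 12, 15 → 22.
Column r — alternating steps +6, −2, +6, −2, …: 28, 34, 32, 38, 36, 42 → 40.
Column s: south, west, north, east, south, west → north (repeats south → west → north → east).
Combining the parts gives 73  22  40  north.

73  22  40  north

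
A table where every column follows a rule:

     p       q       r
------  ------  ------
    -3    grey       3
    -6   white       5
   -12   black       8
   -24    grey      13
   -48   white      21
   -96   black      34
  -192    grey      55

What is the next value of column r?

Column r goes 3, 5, 8, 13, 21, 34, 55 → 89 (each term is the sum of the two before it).

89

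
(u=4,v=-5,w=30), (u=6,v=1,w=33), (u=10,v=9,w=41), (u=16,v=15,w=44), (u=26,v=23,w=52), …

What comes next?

(u=42,v=29,w=55)

For the u, each term is the sum of the two before it: 4, 6, 10, 16, 26 → 42.
V — alternating steps +6, +8, +6, +8, …: -5, 1, 9, 15, 23 → 29.
W — alternating steps +3, +8, +3, +8, …: 30, 33, 41, 44, 52 → 55.
Combining the parts gives (u=42,v=29,w=55).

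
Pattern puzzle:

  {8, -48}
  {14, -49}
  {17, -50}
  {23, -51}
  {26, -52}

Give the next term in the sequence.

First slot: alternating steps +6, +3, +6, +3, …; 8, 14, 17, 23, 26 → 32.
Second slot: −1 each step; -48, -49, -50, -51, -52 → -53.
So the next term is {32, -53}.

{32, -53}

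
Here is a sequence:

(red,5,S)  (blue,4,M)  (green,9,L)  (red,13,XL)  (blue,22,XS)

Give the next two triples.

Colour: red, blue, green, red, blue → green → red (repeats red → blue → green).
Second part — each term is the sum of the two before it: 5, 4, 9, 13, 22 → 35 → 57.
Size: runs through clothing sizes XS→XL; S, M, L, XL, XS → S → M.
Putting the parts together: (green,35,S) and then (red,57,M).

(green,35,S), (red,57,M)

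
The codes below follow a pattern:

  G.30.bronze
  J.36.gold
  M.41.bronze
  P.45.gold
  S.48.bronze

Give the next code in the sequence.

For the letter, letters move forward 3 places in the alphabet: G, J, M, P, S → V.
Second component goes 30, 36, 41, 45, 48 → 50 (differences are 6, 5, 4, … (decreasing by 1 each time)).
Rank — alternates bronze ↔ gold: bronze, gold, bronze, gold, bronze → gold.
Putting it together: V.50.gold.

V.50.gold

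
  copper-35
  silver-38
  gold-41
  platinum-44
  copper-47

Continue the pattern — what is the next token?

For the metal, repeats copper → silver → gold → platinum: copper, silver, gold, platinum, copper → silver.
For the second component, +3 each step: 35, 38, 41, 44, 47 → 50.
Putting it together: silver-50.

silver-50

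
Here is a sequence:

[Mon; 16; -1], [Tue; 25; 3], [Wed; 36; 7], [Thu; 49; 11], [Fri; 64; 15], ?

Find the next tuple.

Day: runs through the weekdays Mon→Sun, so Mon, Tue, Wed, Thu, Fri → Sat.
For the second part, perfect squares: 4², 5², 6², …: 16, 25, 36, 49, 64 → 81.
Third part goes -1, 3, 7, 11, 15 → 19 (+4 each step).
Combining the parts gives [Sat; 81; 19].

[Sat; 81; 19]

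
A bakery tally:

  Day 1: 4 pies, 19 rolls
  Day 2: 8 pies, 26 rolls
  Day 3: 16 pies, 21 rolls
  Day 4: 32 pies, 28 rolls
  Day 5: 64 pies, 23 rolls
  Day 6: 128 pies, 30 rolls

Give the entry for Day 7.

256 pies, 25 rolls

For the pies, ×2 each step: 4, 8, 16, 32, 64, 128 → 256.
Rolls: 19, 26, 21, 28, 23, 30 → 25 (alternating steps +7, −5, +7, −5, …).
So the next line is 256 pies, 25 rolls.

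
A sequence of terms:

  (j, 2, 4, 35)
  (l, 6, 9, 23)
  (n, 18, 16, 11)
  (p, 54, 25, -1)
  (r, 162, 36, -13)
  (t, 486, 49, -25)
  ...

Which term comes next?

Letter: j, l, n, p, r, t → v (letters move forward 2 places in the alphabet).
For the second value, ×3 each step: 2, 6, 18, 54, 162, 486 → 1458.
Third value goes 4, 9, 16, 25, 36, 49 → 64 (perfect squares: 2², 3², 4², …).
Fourth value: 35, 23, 11, -1, -13, -25 → -37 (−12 each step).
Putting it together: (v, 1458, 64, -37).

(v, 1458, 64, -37)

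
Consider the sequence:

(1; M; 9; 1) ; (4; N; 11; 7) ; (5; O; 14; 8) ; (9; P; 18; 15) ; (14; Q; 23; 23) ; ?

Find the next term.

(23; R; 29; 38)

First slot: each term is the sum of the two before it; 1, 4, 5, 9, 14 → 23.
Letter: letters move forward 1 place in the alphabet; M, N, O, P, Q → R.
For the third slot, differences are 2, 3, 4, … (increasing by 1 each time): 9, 11, 14, 18, 23 → 29.
Fourth slot: each term is the sum of the two before it; 1, 7, 8, 15, 23 → 38.
So the next term is (23; R; 29; 38).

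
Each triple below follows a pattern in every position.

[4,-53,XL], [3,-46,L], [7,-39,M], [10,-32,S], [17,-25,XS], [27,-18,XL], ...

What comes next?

First value: each term is the sum of the two before it; 4, 3, 7, 10, 17, 27 → 44.
For the second value, +7 each step: -53, -46, -39, -32, -25, -18 → -11.
Size: XL, L, M, S, XS, XL → L (repeats XL → L → M → S → XS).
Putting it together: [44,-11,L].

[44,-11,L]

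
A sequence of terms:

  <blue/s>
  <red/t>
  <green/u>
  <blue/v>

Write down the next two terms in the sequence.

<red/w>, <green/x>

Colour: repeats blue → red → green, so blue, red, green, blue → red → green.
Letter: s, t, u, v → w → x (letters move forward 1 place in the alphabet).
So the next two terms are <red/w> and <green/x>.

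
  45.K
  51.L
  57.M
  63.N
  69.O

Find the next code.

75.P

For the first component, +6 each step: 45, 51, 57, 63, 69 → 75.
Letter: letters move forward 1 place in the alphabet, so K, L, M, N, O → P.
So the next code is 75.P.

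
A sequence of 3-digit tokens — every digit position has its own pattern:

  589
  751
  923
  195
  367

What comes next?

539

First digit: +2 each step, mod 10; 5, 7, 9, 1, 3 → 5.
Second digit: −3 each step, mod 10; 8, 5, 2, 9, 6 → 3.
Third digit: +2 each step, mod 10; 9, 1, 3, 5, 7 → 9.
Combining the parts gives 539.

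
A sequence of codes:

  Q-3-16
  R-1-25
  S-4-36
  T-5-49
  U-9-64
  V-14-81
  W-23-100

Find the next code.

X-37-121

Letter goes Q, R, S, T, U, V, W → X (letters move forward 1 place in the alphabet).
Second component goes 3, 1, 4, 5, 9, 14, 23 → 37 (each term is the sum of the two before it).
Third component — perfect squares: 4², 5², 6², …: 16, 25, 36, 49, 64, 81, 100 → 121.
Putting it together: X-37-121.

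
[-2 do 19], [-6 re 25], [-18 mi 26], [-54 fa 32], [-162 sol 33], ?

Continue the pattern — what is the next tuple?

First slot: ×3 each step; -2, -6, -18, -54, -162 → -486.
Note — runs through the solfège scale do→ti: do, re, mi, fa, sol → la.
Third slot — alternating steps +6, +1, +6, +1, …: 19, 25, 26, 32, 33 → 39.
Combining the parts gives [-486 la 39].

[-486 la 39]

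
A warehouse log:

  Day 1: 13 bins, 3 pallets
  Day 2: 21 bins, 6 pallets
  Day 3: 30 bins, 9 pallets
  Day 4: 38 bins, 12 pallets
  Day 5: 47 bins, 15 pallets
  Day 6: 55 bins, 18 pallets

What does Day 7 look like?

64 bins, 21 pallets

Bins goes 13, 21, 30, 38, 47, 55 → 64 (alternating steps +8, +9, +8, +9, …).
Pallets: 3, 6, 9, 12, 15, 18 → 21 (+3 each step).
So the next line is 64 bins, 21 pallets.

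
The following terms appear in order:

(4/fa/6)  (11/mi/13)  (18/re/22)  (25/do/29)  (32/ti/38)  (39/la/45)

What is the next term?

(46/sol/54)

First coordinate — +7 each step: 4, 11, 18, 25, 32, 39 → 46.
Note: runs backward through the solfège scale do→ti, so fa, mi, re, do, ti, la → sol.
Third coordinate: 6, 13, 22, 29, 38, 45 → 54 (alternating steps +7, +9, +7, +9, …).
Combining the parts gives (46/sol/54).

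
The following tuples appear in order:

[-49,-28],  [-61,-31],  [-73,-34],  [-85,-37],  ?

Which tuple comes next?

First part — −12 each step: -49, -61, -73, -85 → -97.
Second part: −3 each step, so -28, -31, -34, -37 → -40.
Combining the parts gives [-97,-40].

[-97,-40]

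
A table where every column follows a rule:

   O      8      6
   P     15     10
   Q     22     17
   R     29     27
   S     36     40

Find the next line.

T  43  56

Letter: letters move forward 1 place in the alphabet; O, P, Q, R, S → T.
For the second component, +7 each step: 8, 15, 22, 29, 36 → 43.
For the third component, differences are 4, 7, 10, … (increasing by 3 each time): 6, 10, 17, 27, 40 → 56.
So the next line is T  43  56.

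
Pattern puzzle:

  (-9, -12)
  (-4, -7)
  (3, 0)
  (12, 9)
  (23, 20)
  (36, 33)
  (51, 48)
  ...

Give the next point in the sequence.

First slot: differences are 5, 7, 9, … (increasing by 2 each time), so -9, -4, 3, 12, 23, 36, 51 → 68.
For the second slot, always 3 less than the first slot: -12, -7, 0, 9, 20, 33, 48 → 65.
So the next point is (68, 65).

(68, 65)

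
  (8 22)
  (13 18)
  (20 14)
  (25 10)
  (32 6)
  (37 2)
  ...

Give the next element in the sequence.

First entry goes 8, 13, 20, 25, 32, 37 → 44 (alternating steps +5, +7, +5, +7, …).
Second entry goes 22, 18, 14, 10, 6, 2 → -2 (−4 each step).
So the next element is (44 -2).

(44 -2)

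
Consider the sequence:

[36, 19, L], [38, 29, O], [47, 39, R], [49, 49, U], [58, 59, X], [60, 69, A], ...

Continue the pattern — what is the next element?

First coordinate goes 36, 38, 47, 49, 58, 60 → 69 (alternating steps +2, +9, +2, +9, …).
Second coordinate: +10 each step, so 19, 29, 39, 49, 59, 69 → 79.
Letter: L, O, R, U, X, A → D (letters move forward 3 places in the alphabet, wrapping Z→A).
Combining the parts gives [69, 79, D].

[69, 79, D]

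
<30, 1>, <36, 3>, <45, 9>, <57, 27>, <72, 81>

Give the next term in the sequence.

<90, 243>

For the first slot, differences are 6, 9, 12, … (increasing by 3 each time): 30, 36, 45, 57, 72 → 90.
Second slot: ×3 each step; 1, 3, 9, 27, 81 → 243.
Combining the parts gives <90, 243>.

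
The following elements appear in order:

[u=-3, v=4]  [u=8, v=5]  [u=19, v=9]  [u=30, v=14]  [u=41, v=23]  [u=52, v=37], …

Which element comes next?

[u=63, v=60]

For the u, +11 each step: -3, 8, 19, 30, 41, 52 → 63.
V: each term is the sum of the two before it, so 4, 5, 9, 14, 23, 37 → 60.
Putting it together: [u=63, v=60].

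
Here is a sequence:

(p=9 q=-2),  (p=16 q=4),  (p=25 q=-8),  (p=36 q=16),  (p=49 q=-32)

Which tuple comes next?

P — perfect squares: 3², 4², 5², …: 9, 16, 25, 36, 49 → 64.
Q: ×(-2) each step; -2, 4, -8, 16, -32 → 64.
Combining the parts gives (p=64 q=64).

(p=64 q=64)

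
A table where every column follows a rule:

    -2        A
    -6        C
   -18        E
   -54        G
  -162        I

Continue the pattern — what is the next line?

-486  K

First component: ×3 each step; -2, -6, -18, -54, -162 → -486.
Letter: letters move forward 2 places in the alphabet, so A, C, E, G, I → K.
Putting it together: -486  K.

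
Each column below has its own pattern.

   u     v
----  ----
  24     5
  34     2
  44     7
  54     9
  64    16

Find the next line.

74  25

Column u — +10 each step: 24, 34, 44, 54, 64 → 74.
Column v: each term is the sum of the two before it; 5, 2, 7, 9, 16 → 25.
So the next line is 74  25.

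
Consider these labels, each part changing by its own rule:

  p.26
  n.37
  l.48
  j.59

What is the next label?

h.70

For the letter, letters move back 2 places in the alphabet: p, n, l, j → h.
Second component — +11 each step: 26, 37, 48, 59 → 70.
So the next label is h.70.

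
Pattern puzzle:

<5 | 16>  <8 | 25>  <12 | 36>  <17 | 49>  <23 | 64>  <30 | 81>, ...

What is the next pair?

<38 | 100>

First value goes 5, 8, 12, 17, 23, 30 → 38 (differences are 3, 4, 5, … (increasing by 1 each time)).
Second value: perfect squares: 4², 5², 6², …, so 16, 25, 36, 49, 64, 81 → 100.
Combining the parts gives <38 | 100>.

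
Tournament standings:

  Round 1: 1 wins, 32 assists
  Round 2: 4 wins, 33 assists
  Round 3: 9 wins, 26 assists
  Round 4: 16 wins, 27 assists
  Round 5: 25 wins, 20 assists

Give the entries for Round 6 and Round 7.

For the wins, perfect squares: 1², 2², 3², …: 1, 4, 9, 16, 25 → 36 → 49.
Assists: alternating steps +1, −7, +1, −7, …; 32, 33, 26, 27, 20 → 21 → 14.
So the next two lines are 36 wins, 21 assists and 49 wins, 14 assists.

36 wins, 21 assists; 49 wins, 14 assists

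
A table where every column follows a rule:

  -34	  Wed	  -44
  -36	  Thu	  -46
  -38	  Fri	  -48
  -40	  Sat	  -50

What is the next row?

First component: -34, -36, -38, -40 → -42 (−2 each step).
Day goes Wed, Thu, Fri, Sat → Sun (runs through the weekdays Mon→Sun).
Third component: -44, -46, -48, -50 → -52 (always 10 less than the first component).
Combining the parts gives -42  Sun  -52.

-42  Sun  -52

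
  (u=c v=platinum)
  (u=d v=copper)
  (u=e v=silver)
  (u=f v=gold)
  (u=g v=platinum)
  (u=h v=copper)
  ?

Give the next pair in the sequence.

(u=i v=silver)

U: letters move forward 1 place in the alphabet; c, d, e, f, g, h → i.
V — repeats platinum → copper → silver → gold: platinum, copper, silver, gold, platinum, copper → silver.
Combining the parts gives (u=i v=silver).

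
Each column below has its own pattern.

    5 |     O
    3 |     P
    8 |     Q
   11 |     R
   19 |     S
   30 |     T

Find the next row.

First component: each term is the sum of the two before it; 5, 3, 8, 11, 19, 30 → 49.
Letter: letters move forward 1 place in the alphabet, so O, P, Q, R, S, T → U.
So the next row is 49  U.

49  U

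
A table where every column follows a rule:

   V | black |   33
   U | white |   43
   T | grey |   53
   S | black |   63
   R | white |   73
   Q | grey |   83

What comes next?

For the letter, letters move back 1 place in the alphabet: V, U, T, S, R, Q → P.
Shade: repeats black → white → grey; black, white, grey, black, white, grey → black.
Third component: 33, 43, 53, 63, 73, 83 → 93 (+10 each step).
So the next row is P  black  93.

P  black  93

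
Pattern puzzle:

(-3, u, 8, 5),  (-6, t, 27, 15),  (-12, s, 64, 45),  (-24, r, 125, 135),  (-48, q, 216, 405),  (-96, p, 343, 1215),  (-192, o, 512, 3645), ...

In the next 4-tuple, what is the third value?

Third value — perfect cubes: 2³, 3³, 4³, …: 8, 27, 64, 125, 216, 343, 512 → 729.

729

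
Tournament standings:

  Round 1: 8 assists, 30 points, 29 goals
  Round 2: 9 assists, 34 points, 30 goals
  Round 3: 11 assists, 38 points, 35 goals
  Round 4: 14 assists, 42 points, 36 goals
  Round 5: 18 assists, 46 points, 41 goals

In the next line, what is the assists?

23

Assists goes 8, 9, 11, 14, 18 → 23 (differences are 1, 2, 3, … (increasing by 1 each time)).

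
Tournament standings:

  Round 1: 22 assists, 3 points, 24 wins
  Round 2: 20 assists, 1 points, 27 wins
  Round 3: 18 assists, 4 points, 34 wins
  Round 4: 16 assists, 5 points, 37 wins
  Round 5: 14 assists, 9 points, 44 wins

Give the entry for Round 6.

Assists: 22, 20, 18, 16, 14 → 12 (−2 each step).
For the points, each term is the sum of the two before it: 3, 1, 4, 5, 9 → 14.
Wins: alternating steps +3, +7, +3, +7, …; 24, 27, 34, 37, 44 → 47.
Putting it together: 12 assists, 14 points, 47 wins.

12 assists, 14 points, 47 wins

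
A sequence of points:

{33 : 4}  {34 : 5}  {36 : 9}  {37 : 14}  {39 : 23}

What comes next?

{40 : 37}

First component: alternating steps +1, +2, +1, +2, …; 33, 34, 36, 37, 39 → 40.
For the second component, each term is the sum of the two before it: 4, 5, 9, 14, 23 → 37.
Combining the parts gives {40 : 37}.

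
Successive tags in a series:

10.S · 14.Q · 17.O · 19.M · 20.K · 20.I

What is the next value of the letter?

G

Letter: S, Q, O, M, K, I → G (letters move back 2 places in the alphabet).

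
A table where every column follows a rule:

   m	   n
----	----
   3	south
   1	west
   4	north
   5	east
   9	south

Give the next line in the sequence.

Column m: 3, 1, 4, 5, 9 → 14 (each term is the sum of the two before it).
Column n: repeats south → west → north → east; south, west, north, east, south → west.
Combining the parts gives 14  west.

14  west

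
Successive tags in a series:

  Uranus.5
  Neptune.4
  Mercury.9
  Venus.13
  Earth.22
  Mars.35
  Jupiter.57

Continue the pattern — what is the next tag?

Planet: Uranus, Neptune, Mercury, Venus, Earth, Mars, Jupiter → Saturn (runs through the planets Mercury→Neptune).
Second component: 5, 4, 9, 13, 22, 35, 57 → 92 (each term is the sum of the two before it).
So the next tag is Saturn.92.

Saturn.92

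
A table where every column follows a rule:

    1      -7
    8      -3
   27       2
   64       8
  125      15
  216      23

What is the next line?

First component — perfect cubes: 1³, 2³, 3³, …: 1, 8, 27, 64, 125, 216 → 343.
Second component: differences are 4, 5, 6, … (increasing by 1 each time); -7, -3, 2, 8, 15, 23 → 32.
So the next line is 343  32.

343  32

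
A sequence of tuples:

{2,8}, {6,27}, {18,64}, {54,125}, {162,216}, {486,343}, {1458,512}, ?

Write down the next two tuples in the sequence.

First value: ×3 each step, so 2, 6, 18, 54, 162, 486, 1458 → 4374 → 13122.
Second value: perfect cubes: 2³, 3³, 4³, …, so 8, 27, 64, 125, 216, 343, 512 → 729 → 1000.
Putting the parts together: {4374,729} and then {13122,1000}.

{4374,729}, {13122,1000}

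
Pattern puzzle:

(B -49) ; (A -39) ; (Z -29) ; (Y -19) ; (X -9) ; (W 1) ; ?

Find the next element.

(V 11)

Letter goes B, A, Z, Y, X, W → V (letters move back 1 place in the alphabet, wrapping A→Z).
Second slot: +10 each step; -49, -39, -29, -19, -9, 1 → 11.
So the next element is (V 11).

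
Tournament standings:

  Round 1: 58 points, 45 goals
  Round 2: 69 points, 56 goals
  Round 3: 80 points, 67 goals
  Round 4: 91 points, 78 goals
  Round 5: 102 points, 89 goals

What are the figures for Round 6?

113 points, 100 goals

Points — +11 each step: 58, 69, 80, 91, 102 → 113.
Goals — +11 each step: 45, 56, 67, 78, 89 → 100.
Putting it together: 113 points, 100 goals.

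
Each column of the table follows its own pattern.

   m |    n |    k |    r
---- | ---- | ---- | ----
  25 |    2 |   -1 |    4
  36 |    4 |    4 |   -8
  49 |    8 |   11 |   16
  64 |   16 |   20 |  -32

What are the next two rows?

Column m goes 25, 36, 49, 64 → 81 → 100 (perfect squares: 5², 6², 7², …).
Column n — ×2 each step: 2, 4, 8, 16 → 32 → 64.
Column k: differences are 5, 7, 9, … (increasing by 2 each time), so -1, 4, 11, 20 → 31 → 44.
Column r: 4, -8, 16, -32 → 64 → -128 (×(-2) each step).
So the next two rows are 81  32  31  64 and 100  64  44  -128.

81  32  31  64; 100  64  44  -128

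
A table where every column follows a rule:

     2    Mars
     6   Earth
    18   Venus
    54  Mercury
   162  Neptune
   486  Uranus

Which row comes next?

First component — ×3 each step: 2, 6, 18, 54, 162, 486 → 1458.
Planet: runs backward through the planets Mercury→Neptune; Mars, Earth, Venus, Mercury, Neptune, Uranus → Saturn.
Putting it together: 1458  Saturn.

1458  Saturn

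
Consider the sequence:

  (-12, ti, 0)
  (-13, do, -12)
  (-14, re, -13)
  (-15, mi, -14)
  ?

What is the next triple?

First coordinate — −1 each step: -12, -13, -14, -15 → -16.
Note: runs through the solfège scale do→ti; ti, do, re, mi → fa.
Third coordinate: 0, -12, -13, -14 → -15 (always the previous value of the first coordinate).
Combining the parts gives (-16, fa, -15).

(-16, fa, -15)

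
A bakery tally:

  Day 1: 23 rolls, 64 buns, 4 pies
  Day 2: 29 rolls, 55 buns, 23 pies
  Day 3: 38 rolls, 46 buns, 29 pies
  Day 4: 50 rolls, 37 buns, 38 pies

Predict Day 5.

65 rolls, 28 buns, 50 pies

Rolls — differences are 6, 9, 12, … (increasing by 3 each time): 23, 29, 38, 50 → 65.
Buns: −9 each step; 64, 55, 46, 37 → 28.
Pies: always the previous value of the rolls; 4, 23, 29, 38 → 50.
Putting it together: 65 rolls, 28 buns, 50 pies.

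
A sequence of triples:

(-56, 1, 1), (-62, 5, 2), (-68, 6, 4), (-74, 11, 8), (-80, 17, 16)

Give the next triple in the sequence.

(-86, 28, 32)

First value — −6 each step: -56, -62, -68, -74, -80 → -86.
Second value: 1, 5, 6, 11, 17 → 28 (each term is the sum of the two before it).
Third value: ×2 each step; 1, 2, 4, 8, 16 → 32.
Putting it together: (-86, 28, 32).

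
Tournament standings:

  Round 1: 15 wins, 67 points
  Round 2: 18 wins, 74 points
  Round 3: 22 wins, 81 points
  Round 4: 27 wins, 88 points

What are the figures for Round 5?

Wins: differences are 3, 4, 5, … (increasing by 1 each time), so 15, 18, 22, 27 → 33.
Points: +7 each step; 67, 74, 81, 88 → 95.
Combining the parts gives 33 wins, 95 points.

33 wins, 95 points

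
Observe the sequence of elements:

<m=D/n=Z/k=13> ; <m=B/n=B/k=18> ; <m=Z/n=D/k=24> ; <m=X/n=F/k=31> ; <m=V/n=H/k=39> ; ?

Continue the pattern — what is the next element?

M: letters move back 2 places in the alphabet, wrapping A→Z; D, B, Z, X, V → T.
N goes Z, B, D, F, H → J (letters move forward 2 places in the alphabet, wrapping Z→A).
For the k, differences are 5, 6, 7, … (increasing by 1 each time): 13, 18, 24, 31, 39 → 48.
So the next element is <m=T/n=J/k=48>.

<m=T/n=J/k=48>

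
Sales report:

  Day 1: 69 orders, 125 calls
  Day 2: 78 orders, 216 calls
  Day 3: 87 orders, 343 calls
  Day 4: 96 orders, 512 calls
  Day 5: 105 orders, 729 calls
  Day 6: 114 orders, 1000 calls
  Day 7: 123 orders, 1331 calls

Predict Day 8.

Orders: +9 each step, so 69, 78, 87, 96, 105, 114, 123 → 132.
Calls goes 125, 216, 343, 512, 729, 1000, 1331 → 1728 (perfect cubes: 5³, 6³, 7³, …).
Combining the parts gives 132 orders, 1728 calls.

132 orders, 1728 calls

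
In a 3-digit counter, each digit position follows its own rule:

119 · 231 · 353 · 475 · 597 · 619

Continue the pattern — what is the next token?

First digit — +1 each step, mod 10: 1, 2, 3, 4, 5, 6 → 7.
Second digit: +2 each step, mod 10; 1, 3, 5, 7, 9, 1 → 3.
For the third digit, +2 each step, mod 10: 9, 1, 3, 5, 7, 9 → 1.
Putting it together: 731.

731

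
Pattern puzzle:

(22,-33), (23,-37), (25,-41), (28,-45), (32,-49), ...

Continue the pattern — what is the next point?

(37,-53)

First component goes 22, 23, 25, 28, 32 → 37 (differences are 1, 2, 3, … (increasing by 1 each time)).
Second component: -33, -37, -41, -45, -49 → -53 (−4 each step).
Combining the parts gives (37,-53).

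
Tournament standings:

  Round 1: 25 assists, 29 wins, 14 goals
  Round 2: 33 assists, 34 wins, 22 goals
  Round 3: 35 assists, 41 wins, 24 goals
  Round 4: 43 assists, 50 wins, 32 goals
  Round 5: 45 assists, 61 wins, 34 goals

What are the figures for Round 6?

53 assists, 74 wins, 42 goals

Assists: alternating steps +8, +2, +8, +2, …; 25, 33, 35, 43, 45 → 53.
Wins: differences are 5, 7, 9, … (increasing by 2 each time), so 29, 34, 41, 50, 61 → 74.
Goals goes 14, 22, 24, 32, 34 → 42 (always 11 less than the assists).
Combining the parts gives 53 assists, 74 wins, 42 goals.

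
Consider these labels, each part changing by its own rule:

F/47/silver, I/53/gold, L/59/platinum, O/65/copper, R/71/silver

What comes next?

For the letter, letters move forward 3 places in the alphabet: F, I, L, O, R → U.
Second component: +6 each step; 47, 53, 59, 65, 71 → 77.
Metal: repeats silver → gold → platinum → copper, so silver, gold, platinum, copper, silver → gold.
So the next label is U/77/gold.

U/77/gold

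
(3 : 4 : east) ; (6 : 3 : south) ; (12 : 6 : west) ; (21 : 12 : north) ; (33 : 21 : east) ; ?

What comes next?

First slot: differences are 3, 6, 9, … (increasing by 3 each time), so 3, 6, 12, 21, 33 → 48.
Second slot — always the previous value of the first slot: 4, 3, 6, 12, 21 → 33.
Direction: east, south, west, north, east → south (repeats east → south → west → north).
Putting it together: (48 : 33 : south).

(48 : 33 : south)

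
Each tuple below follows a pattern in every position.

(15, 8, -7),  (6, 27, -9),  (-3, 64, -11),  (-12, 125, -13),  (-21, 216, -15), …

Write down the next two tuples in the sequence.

First value: −9 each step; 15, 6, -3, -12, -21 → -30 → -39.
Second value: perfect cubes: 2³, 3³, 4³, …; 8, 27, 64, 125, 216 → 343 → 512.
For the third value, −2 each step: -7, -9, -11, -13, -15 → -17 → -19.
Putting the parts together: (-30, 343, -17) and then (-39, 512, -19).

(-30, 343, -17), (-39, 512, -19)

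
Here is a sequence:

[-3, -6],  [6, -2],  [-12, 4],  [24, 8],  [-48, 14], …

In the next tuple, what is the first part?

96

First part goes -3, 6, -12, 24, -48 → 96 (×(-2) each step).
Second part: alternating steps +4, +6, +4, +6, …; -6, -2, 4, 8, 14 → 18.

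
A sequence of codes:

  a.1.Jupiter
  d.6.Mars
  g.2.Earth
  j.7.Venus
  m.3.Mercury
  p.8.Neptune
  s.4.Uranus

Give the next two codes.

For the letter, letters move forward 3 places in the alphabet: a, d, g, j, m, p, s → v → y.
For the second component, alternating steps +5, −4, +5, −4, …: 1, 6, 2, 7, 3, 8, 4 → 9 → 5.
Planet: runs backward through the planets Mercury→Neptune; Jupiter, Mars, Earth, Venus, Mercury, Neptune, Uranus → Saturn → Jupiter.
Putting the parts together: v.9.Saturn and then y.5.Jupiter.

v.9.Saturn, y.5.Jupiter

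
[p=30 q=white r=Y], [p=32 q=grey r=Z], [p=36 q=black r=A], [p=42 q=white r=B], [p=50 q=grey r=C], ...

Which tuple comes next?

P — differences are 2, 4, 6, … (increasing by 2 each time): 30, 32, 36, 42, 50 → 60.
Q — repeats white → grey → black: white, grey, black, white, grey → black.
R: letters move forward 1 place in the alphabet, wrapping Z→A, so Y, Z, A, B, C → D.
Putting it together: [p=60 q=black r=D].

[p=60 q=black r=D]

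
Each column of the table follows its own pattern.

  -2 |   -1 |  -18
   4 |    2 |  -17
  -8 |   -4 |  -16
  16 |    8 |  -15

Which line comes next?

First component — ×(-2) each step: -2, 4, -8, 16 → -32.
Second component: ×(-2) each step, so -1, 2, -4, 8 → -16.
Third component — +1 each step: -18, -17, -16, -15 → -14.
So the next line is -32  -16  -14.

-32  -16  -14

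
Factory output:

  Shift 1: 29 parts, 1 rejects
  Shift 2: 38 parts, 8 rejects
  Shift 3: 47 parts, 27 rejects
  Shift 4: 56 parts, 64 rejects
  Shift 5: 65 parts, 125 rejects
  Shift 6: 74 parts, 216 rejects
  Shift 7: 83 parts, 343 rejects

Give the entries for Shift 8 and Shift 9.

For the parts, +9 each step: 29, 38, 47, 56, 65, 74, 83 → 92 → 101.
For the rejects, perfect cubes: 1³, 2³, 3³, …: 1, 8, 27, 64, 125, 216, 343 → 512 → 729.
So the next two records are 92 parts, 512 rejects and 101 parts, 729 rejects.

92 parts, 512 rejects; 101 parts, 729 rejects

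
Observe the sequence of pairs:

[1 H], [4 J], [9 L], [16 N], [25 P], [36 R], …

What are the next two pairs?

For the first value, perfect squares: 1², 2², 3², …: 1, 4, 9, 16, 25, 36 → 49 → 64.
Letter — letters move forward 2 places in the alphabet: H, J, L, N, P, R → T → V.
So the next two pairs are [49 T] and [64 V].

[49 T], [64 V]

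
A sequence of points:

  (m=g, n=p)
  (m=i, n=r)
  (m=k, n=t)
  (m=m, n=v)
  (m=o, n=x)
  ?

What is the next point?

(m=q, n=z)

M — letters move forward 2 places in the alphabet: g, i, k, m, o → q.
For the n, letters move forward 2 places in the alphabet: p, r, t, v, x → z.
Combining the parts gives (m=q, n=z).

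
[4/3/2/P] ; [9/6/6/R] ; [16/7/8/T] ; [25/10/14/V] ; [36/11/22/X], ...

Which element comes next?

[49/14/36/Z]

First entry — perfect squares: 2², 3², 4², …: 4, 9, 16, 25, 36 → 49.
For the second entry, alternating steps +3, +1, +3, +1, …: 3, 6, 7, 10, 11 → 14.
Third entry goes 2, 6, 8, 14, 22 → 36 (each term is the sum of the two before it).
Letter: P, R, T, V, X → Z (letters move forward 2 places in the alphabet).
Combining the parts gives [49/14/36/Z].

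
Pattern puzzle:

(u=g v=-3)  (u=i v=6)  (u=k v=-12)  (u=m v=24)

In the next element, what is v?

For the u, letters move forward 2 places in the alphabet: g, i, k, m → o.
V: ×(-2) each step; -3, 6, -12, 24 → -48.

-48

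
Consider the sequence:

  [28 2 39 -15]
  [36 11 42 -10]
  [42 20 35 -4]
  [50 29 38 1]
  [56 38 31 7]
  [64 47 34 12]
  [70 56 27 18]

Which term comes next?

[78 65 30 23]

First part: 28, 36, 42, 50, 56, 64, 70 → 78 (alternating steps +8, +6, +8, +6, …).
Second part goes 2, 11, 20, 29, 38, 47, 56 → 65 (+9 each step).
Third part: 39, 42, 35, 38, 31, 34, 27 → 30 (alternating steps +3, −7, +3, −7, …).
Fourth part — alternating steps +5, +6, +5, +6, …: -15, -10, -4, 1, 7, 12, 18 → 23.
So the next term is [78 65 30 23].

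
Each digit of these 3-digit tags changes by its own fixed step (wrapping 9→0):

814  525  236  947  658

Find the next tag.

369

First digit: −3 each step, mod 10, so 8, 5, 2, 9, 6 → 3.
Second digit: +1 each step, mod 10; 1, 2, 3, 4, 5 → 6.
Third digit: 4, 5, 6, 7, 8 → 9 (+1 each step, mod 10).
So the next tag is 369.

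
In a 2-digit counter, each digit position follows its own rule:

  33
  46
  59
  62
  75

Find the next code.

First digit — +1 each step, mod 10: 3, 4, 5, 6, 7 → 8.
Second digit: +3 each step, mod 10; 3, 6, 9, 2, 5 → 8.
So the next code is 88.

88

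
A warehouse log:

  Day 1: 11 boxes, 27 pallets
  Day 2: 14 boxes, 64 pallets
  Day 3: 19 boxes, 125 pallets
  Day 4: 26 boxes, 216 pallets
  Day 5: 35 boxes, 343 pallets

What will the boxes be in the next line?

46

Boxes — differences are 3, 5, 7, … (increasing by 2 each time): 11, 14, 19, 26, 35 → 46.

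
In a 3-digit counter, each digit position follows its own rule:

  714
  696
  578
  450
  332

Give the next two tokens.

First digit goes 7, 6, 5, 4, 3 → 2 → 1 (−1 each step, mod 10).
Second digit goes 1, 9, 7, 5, 3 → 1 → 9 (−2 each step, mod 10).
Third digit: +2 each step, mod 10, so 4, 6, 8, 0, 2 → 4 → 6.
Putting the parts together: 214 and then 196.

214 then 196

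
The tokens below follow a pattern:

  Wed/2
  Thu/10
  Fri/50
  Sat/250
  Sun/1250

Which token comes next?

Day — runs through the weekdays Mon→Sun: Wed, Thu, Fri, Sat, Sun → Mon.
Second component goes 2, 10, 50, 250, 1250 → 6250 (×5 each step).
Putting it together: Mon/6250.

Mon/6250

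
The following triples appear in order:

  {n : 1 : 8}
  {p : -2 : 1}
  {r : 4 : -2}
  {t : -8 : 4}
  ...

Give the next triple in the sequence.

Letter goes n, p, r, t → v (letters move forward 2 places in the alphabet).
Second coordinate goes 1, -2, 4, -8 → 16 (×(-2) each step).
Third coordinate — always the previous value of the second coordinate: 8, 1, -2, 4 → -8.
So the next triple is {v : 16 : -8}.

{v : 16 : -8}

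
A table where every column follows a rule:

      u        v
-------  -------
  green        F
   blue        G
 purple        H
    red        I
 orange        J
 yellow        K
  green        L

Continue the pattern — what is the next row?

Column u: repeats green → blue → purple → red → orange → yellow; green, blue, purple, red, orange, yellow, green → blue.
Column v goes F, G, H, I, J, K, L → M (letters move forward 1 place in the alphabet).
Combining the parts gives blue  M.

blue  M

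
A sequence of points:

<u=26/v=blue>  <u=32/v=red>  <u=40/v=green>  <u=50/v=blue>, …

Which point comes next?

U goes 26, 32, 40, 50 → 62 (differences are 6, 8, 10, … (increasing by 2 each time)).
V: repeats blue → red → green; blue, red, green, blue → red.
Putting it together: <u=62/v=red>.

<u=62/v=red>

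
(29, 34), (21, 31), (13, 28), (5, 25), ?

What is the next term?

First entry: −8 each step, so 29, 21, 13, 5 → -3.
Second entry: −3 each step; 34, 31, 28, 25 → 22.
So the next term is (-3, 22).

(-3, 22)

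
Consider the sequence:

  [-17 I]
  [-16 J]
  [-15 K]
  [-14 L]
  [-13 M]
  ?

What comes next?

[-12 N]

First value: +1 each step; -17, -16, -15, -14, -13 → -12.
Letter: I, J, K, L, M → N (letters move forward 1 place in the alphabet).
Combining the parts gives [-12 N].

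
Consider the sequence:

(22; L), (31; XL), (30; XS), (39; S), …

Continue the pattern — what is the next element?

First component: alternating steps +9, −1, +9, −1, …, so 22, 31, 30, 39 → 38.
For the size, runs through clothing sizes XS→XL: L, XL, XS, S → M.
Putting it together: (38; M).

(38; M)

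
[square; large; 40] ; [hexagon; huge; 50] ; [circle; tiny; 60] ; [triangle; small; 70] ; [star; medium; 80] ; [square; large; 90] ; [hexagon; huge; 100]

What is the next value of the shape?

circle

Shape: repeats square → hexagon → circle → triangle → star; square, hexagon, circle, triangle, star, square, hexagon → circle.
Size: large, huge, tiny, small, medium, large, huge → tiny (repeats large → huge → tiny → small → medium).
Third slot: +10 each step, so 40, 50, 60, 70, 80, 90, 100 → 110.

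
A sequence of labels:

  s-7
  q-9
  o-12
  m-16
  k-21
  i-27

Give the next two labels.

g-34, e-42

Letter goes s, q, o, m, k, i → g → e (letters move back 2 places in the alphabet).
Second component: differences are 2, 3, 4, … (increasing by 1 each time); 7, 9, 12, 16, 21, 27 → 34 → 42.
So the next two labels are g-34 and e-42.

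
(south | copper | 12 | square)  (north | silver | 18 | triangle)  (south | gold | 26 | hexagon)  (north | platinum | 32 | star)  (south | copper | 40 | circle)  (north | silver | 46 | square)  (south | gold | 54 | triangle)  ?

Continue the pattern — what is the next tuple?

(north | platinum | 60 | hexagon)

Direction: alternates south ↔ north, so south, north, south, north, south, north, south → north.
Metal: copper, silver, gold, platinum, copper, silver, gold → platinum (repeats copper → silver → gold → platinum).
Third part: alternating steps +6, +8, +6, +8, …, so 12, 18, 26, 32, 40, 46, 54 → 60.
Shape: repeats square → triangle → hexagon → star → circle; square, triangle, hexagon, star, circle, square, triangle → hexagon.
Putting it together: (north | platinum | 60 | hexagon).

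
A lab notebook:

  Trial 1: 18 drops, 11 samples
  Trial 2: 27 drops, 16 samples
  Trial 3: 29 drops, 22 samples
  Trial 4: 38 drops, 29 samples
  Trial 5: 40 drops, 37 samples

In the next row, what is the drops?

49

Drops: alternating steps +9, +2, +9, +2, …, so 18, 27, 29, 38, 40 → 49.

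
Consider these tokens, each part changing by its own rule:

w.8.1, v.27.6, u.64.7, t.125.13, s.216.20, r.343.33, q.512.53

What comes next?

p.729.86

Letter: w, v, u, t, s, r, q → p (letters move back 1 place in the alphabet).
Second component: 8, 27, 64, 125, 216, 343, 512 → 729 (perfect cubes: 2³, 3³, 4³, …).
Third component — each term is the sum of the two before it: 1, 6, 7, 13, 20, 33, 53 → 86.
Putting it together: p.729.86.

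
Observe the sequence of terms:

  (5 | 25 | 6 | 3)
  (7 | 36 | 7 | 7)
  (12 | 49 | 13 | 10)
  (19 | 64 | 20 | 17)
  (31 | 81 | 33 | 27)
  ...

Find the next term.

(50 | 100 | 53 | 44)

First entry: each term is the sum of the two before it; 5, 7, 12, 19, 31 → 50.
Second entry: 25, 36, 49, 64, 81 → 100 (perfect squares: 5², 6², 7², …).
Third entry: each term is the sum of the two before it, so 6, 7, 13, 20, 33 → 53.
Fourth entry: 3, 7, 10, 17, 27 → 44 (each term is the sum of the two before it).
So the next term is (50 | 100 | 53 | 44).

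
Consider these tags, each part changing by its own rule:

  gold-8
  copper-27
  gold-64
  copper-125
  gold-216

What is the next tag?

Metal: alternates gold ↔ copper, so gold, copper, gold, copper, gold → copper.
Second component goes 8, 27, 64, 125, 216 → 343 (perfect cubes: 2³, 3³, 4³, …).
Putting it together: copper-343.

copper-343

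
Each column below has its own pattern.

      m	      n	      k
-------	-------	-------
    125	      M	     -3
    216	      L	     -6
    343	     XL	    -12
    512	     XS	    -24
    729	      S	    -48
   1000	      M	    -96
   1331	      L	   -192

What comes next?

1728  XL  -384

For the column m, perfect cubes: 5³, 6³, 7³, …: 125, 216, 343, 512, 729, 1000, 1331 → 1728.
For the column n, repeats M → L → XL → XS → S: M, L, XL, XS, S, M, L → XL.
Column k — ×2 each step: -3, -6, -12, -24, -48, -96, -192 → -384.
Putting it together: 1728  XL  -384.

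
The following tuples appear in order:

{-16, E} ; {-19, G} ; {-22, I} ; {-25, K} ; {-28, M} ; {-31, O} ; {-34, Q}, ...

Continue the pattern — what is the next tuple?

{-37, S}

First part: −3 each step; -16, -19, -22, -25, -28, -31, -34 → -37.
Letter: E, G, I, K, M, O, Q → S (letters move forward 2 places in the alphabet).
Putting it together: {-37, S}.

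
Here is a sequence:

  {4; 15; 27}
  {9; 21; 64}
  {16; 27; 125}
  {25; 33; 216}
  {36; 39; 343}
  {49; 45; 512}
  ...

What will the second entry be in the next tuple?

51

Second entry: +6 each step; 15, 21, 27, 33, 39, 45 → 51.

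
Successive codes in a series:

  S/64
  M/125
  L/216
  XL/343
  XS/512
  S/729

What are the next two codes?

M/1000, L/1331

Size — repeats S → M → L → XL → XS: S, M, L, XL, XS, S → M → L.
Second component — perfect cubes: 4³, 5³, 6³, …: 64, 125, 216, 343, 512, 729 → 1000 → 1331.
So the next two codes are M/1000 and L/1331.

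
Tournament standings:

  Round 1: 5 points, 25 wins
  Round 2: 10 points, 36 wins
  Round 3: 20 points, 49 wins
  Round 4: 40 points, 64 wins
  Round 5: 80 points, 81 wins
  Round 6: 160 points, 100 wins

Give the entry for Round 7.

Points: ×2 each step, so 5, 10, 20, 40, 80, 160 → 320.
For the wins, perfect squares: 5², 6², 7², …: 25, 36, 49, 64, 81, 100 → 121.
Putting it together: 320 points, 121 wins.

320 points, 121 wins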